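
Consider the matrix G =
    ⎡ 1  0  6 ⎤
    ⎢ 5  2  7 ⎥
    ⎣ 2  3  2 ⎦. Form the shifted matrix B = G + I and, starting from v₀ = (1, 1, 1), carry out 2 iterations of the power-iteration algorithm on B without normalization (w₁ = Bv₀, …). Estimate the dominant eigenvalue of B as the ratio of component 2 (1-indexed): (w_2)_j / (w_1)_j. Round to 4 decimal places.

B = G + I has rows (2, 0, 6); (5, 3, 7); (2, 3, 3)
w1 = Bv₀ = (2·1 + 0·1 + 6·1; 5·1 + 3·1 + 7·1; 2·1 + 3·1 + 3·1) = (8, 15, 8)
w2 = Bw1 = (2·8 + 0·15 + 6·8; 5·8 + 3·15 + 7·8; 2·8 + 3·15 + 3·8) = (64, 141, 85)
Ratio: 141/15 = 9.4000

μ ≈ 9.4000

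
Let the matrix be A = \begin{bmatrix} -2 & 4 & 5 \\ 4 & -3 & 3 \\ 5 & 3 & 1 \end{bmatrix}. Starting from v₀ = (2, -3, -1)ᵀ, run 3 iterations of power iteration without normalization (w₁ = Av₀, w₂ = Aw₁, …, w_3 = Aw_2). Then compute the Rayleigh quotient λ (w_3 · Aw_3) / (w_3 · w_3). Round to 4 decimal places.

w1 = Av₀ = (-21, 14, 0)
w2 = Aw1 = (98, -126, -63)
w3 = Aw2 = (-1015, 581, 49)
Aw3 = (4599, -5656, -3283)
w3·Aw3 = (-1015)·4599 + 581·(-5656) + 49·(-3283) = -8114988; w3·w3 = (-1015)·(-1015) + 581·581 + 49·49 = 1370187
λ ≈ -8114988/1370187 = -5.9225

λ ≈ -5.9225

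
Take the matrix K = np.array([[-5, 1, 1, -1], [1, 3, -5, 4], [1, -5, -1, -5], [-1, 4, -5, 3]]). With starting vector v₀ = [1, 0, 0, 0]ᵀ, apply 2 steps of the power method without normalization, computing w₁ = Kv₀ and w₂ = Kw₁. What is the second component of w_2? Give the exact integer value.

-11

w1 = Kv₀ = (-5, 1, 1, -1)
w2 = Kw1 = (28, -11, -6, 1)
The requested component of w2 is -11.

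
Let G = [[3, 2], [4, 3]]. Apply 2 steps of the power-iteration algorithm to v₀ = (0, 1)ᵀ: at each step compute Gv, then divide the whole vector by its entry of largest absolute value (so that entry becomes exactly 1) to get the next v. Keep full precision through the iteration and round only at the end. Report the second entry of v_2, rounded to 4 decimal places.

1.0000

Gv0 = (2.00000, 3.00000); divide by 3.00000 → v1 = (0.66667, 1.00000)
Gv1 = (4.00000, 5.66667); divide by 5.66667 → v2 = (0.70588, 1.00000)
Requested entry of v2: 17/17 = 1.0000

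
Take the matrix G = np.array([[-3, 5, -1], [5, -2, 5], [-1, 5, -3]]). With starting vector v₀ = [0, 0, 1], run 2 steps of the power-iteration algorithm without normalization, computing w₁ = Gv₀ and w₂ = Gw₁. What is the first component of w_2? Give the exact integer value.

31

w1 = Gv₀ = (-1, 5, -3)
w2 = Gw1 = (31, -30, 35)
The requested component of w2 is 31.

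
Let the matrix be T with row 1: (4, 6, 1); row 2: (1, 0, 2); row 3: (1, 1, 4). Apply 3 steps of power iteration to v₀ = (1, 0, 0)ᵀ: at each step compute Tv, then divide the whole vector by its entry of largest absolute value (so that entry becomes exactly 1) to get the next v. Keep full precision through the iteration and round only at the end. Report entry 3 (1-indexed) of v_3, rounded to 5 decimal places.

0.47445

Tv0 = (4.000000, 1.000000, 1.000000); divide by 4.000000 → v1 = (1.000000, 0.250000, 0.250000)
Tv1 = (5.750000, 1.500000, 2.250000); divide by 5.750000 → v2 = (1.000000, 0.260870, 0.391304)
Tv2 = (5.956522, 1.782609, 2.826087); divide by 5.956522 → v3 = (1.000000, 0.299270, 0.474453)
Requested entry of v3: 65/137 = 0.47445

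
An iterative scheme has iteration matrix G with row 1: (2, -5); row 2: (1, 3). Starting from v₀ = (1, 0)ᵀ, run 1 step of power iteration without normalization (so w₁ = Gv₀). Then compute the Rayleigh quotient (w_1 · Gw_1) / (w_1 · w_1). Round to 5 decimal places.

0.60000

w1 = Gv₀ = (2·1 + (-5)·0; 1·1 + 3·0) = (2, 1)
Gw1 = (-1, 5)
w1·Gw1 = 2·(-1) + 1·5 = 3; w1·w1 = 2·2 + 1·1 = 5
λ ≈ 3/5 = 0.60000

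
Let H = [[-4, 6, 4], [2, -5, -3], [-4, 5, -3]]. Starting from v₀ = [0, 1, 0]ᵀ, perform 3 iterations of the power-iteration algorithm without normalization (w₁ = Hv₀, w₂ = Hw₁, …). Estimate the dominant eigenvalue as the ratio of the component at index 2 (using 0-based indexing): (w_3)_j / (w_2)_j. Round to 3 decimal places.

w1 = Hv₀ = ((-4)·0 + 6·1 + 4·0; 2·0 + (-5)·1 + (-3)·0; (-4)·0 + 5·1 + (-3)·0) = (6, -5, 5)
w2 = Hw1 = ((-4)·6 + 6·(-5) + 4·5; 2·6 + (-5)·(-5) + (-3)·5; (-4)·6 + 5·(-5) + (-3)·5) = (-34, 22, -64)
w3 = Hw2 = (12, 14, 438)
Ratio at component: 438 / -64 = -6.844

λ ≈ -6.844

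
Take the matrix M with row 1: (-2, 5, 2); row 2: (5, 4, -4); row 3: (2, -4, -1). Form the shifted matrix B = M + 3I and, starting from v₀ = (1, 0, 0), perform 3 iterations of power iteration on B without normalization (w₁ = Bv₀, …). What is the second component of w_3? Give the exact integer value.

B = M + 3I has rows (1, 5, 2); (5, 7, -4); (2, -4, 2)
w1 = Bv₀ = (1·1 + 5·0 + 2·0; 5·1 + 7·0 + (-4)·0; 2·1 + (-4)·0 + 2·0) = (1, 5, 2)
w2 = Bw1 = (1·1 + 5·5 + 2·2; 5·1 + 7·5 + (-4)·2; 2·1 + (-4)·5 + 2·2) = (30, 32, -14)
w3 = Bw2 = (162, 430, -96)
Requested component of w3: 430

430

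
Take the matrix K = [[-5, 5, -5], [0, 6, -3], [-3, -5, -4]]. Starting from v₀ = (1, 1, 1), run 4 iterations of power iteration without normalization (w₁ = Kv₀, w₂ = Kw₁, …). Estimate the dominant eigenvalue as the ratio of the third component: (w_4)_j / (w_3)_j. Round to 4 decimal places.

-4.6693

w1 = Kv₀ = ((-5)·1 + 5·1 + (-5)·1; 0·1 + 6·1 + (-3)·1; (-3)·1 + (-5)·1 + (-4)·1) = (-5, 3, -12)
w2 = Kw1 = ((-5)·(-5) + 5·3 + (-5)·(-12); 0·(-5) + 6·3 + (-3)·(-12); (-3)·(-5) + (-5)·3 + (-4)·(-12)) = (100, 54, 48)
w3 = Kw2 = (-470, 180, -762)
w4 = Kw3 = (7060, 3366, 3558)
Ratio at component: 3558 / -762 = -4.6693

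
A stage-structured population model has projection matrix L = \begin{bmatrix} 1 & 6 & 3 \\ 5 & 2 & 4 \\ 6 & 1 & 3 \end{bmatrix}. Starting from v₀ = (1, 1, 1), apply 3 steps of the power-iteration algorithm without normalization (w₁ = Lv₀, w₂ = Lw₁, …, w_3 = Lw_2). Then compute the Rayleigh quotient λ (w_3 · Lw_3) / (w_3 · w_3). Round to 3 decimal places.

w1 = Lv₀ = (10, 11, 10)
w2 = Lw1 = (106, 112, 101)
w3 = Lw2 = (1081, 1158, 1051)
Lw3 = (11182, 11925, 10797)
w3·Lw3 = 1081·11182 + 1158·11925 + 1051·10797 = 37244539; w3·w3 = 1081·1081 + 1158·1158 + 1051·1051 = 3614126
λ ≈ 37244539/3614126 = 10.305

10.305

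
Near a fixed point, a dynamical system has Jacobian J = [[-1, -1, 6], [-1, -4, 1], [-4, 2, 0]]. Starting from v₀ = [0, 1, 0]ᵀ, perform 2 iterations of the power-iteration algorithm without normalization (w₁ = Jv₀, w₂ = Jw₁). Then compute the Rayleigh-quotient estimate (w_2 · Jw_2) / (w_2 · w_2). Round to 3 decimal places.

λ ≈ -4.119

w1 = Jv₀ = ((-1)·0 + (-1)·1 + 6·0; (-1)·0 + (-4)·1 + 1·0; (-4)·0 + 2·1 + 0·0) = (-1, -4, 2)
w2 = Jw1 = ((-1)·(-1) + (-1)·(-4) + 6·2; (-1)·(-1) + (-4)·(-4) + 1·2; (-4)·(-1) + 2·(-4) + 0·2) = (17, 19, -4)
Jw2 = (-60, -97, -30)
w2·Jw2 = 17·(-60) + 19·(-97) + (-4)·(-30) = -2743; w2·w2 = 17·17 + 19·19 + (-4)·(-4) = 666
λ ≈ -2743/666 = -4.119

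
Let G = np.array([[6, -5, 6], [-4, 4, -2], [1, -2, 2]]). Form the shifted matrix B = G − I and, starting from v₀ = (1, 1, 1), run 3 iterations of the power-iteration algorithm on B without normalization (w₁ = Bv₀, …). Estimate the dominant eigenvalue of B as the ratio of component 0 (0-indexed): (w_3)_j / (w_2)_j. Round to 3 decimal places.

B = G − I has rows (5, -5, 6); (-4, 3, -2); (1, -2, 1)
w1 = Bv₀ = (5·1 + (-5)·1 + 6·1; (-4)·1 + 3·1 + (-2)·1; 1·1 + (-2)·1 + 1·1) = (6, -3, 0)
w2 = Bw1 = (5·6 + (-5)·(-3) + 6·0; (-4)·6 + 3·(-3) + (-2)·0; 1·6 + (-2)·(-3) + 1·0) = (45, -33, 12)
w3 = Bw2 = (462, -303, 123)
Ratio: 462/45 = 10.267

10.267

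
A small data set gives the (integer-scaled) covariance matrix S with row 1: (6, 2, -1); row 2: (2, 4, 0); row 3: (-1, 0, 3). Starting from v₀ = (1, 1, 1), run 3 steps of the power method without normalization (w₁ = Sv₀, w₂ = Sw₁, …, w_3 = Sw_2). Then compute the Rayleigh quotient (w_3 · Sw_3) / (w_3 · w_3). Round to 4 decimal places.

w1 = Sv₀ = (7, 6, 2)
w2 = Sw1 = (52, 38, -1)
w3 = Sw2 = (389, 256, -55)
Sw3 = (2901, 1802, -554)
w3·Sw3 = 389·2901 + 256·1802 + (-55)·(-554) = 1620271; w3·w3 = 389·389 + 256·256 + (-55)·(-55) = 219882
λ ≈ 1620271/219882 = 7.3688

7.3688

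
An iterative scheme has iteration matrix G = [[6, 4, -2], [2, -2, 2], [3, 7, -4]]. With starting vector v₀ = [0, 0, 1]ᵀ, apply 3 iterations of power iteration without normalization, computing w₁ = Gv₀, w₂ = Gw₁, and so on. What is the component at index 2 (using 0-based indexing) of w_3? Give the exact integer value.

-196

w1 = Gv₀ = (6·0 + 4·0 + (-2)·1; 2·0 + (-2)·0 + 2·1; 3·0 + 7·0 + (-4)·1) = (-2, 2, -4)
w2 = Gw1 = (6·(-2) + 4·2 + (-2)·(-4); 2·(-2) + (-2)·2 + 2·(-4); 3·(-2) + 7·2 + (-4)·(-4)) = (4, -16, 24)
w3 = Gw2 = (-88, 88, -196)
The requested component of w3 is -196.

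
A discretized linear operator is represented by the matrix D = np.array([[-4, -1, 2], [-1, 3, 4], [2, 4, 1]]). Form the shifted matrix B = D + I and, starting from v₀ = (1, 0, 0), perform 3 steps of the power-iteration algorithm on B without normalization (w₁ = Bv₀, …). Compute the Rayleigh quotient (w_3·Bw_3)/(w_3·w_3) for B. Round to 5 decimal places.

B = D + I has rows (-3, -1, 2); (-1, 4, 4); (2, 4, 2)
w1 = Bv₀ = ((-3)·1 + (-1)·0 + 2·0; (-1)·1 + 4·0 + 4·0; 2·1 + 4·0 + 2·0) = (-3, -1, 2)
w2 = Bw1 = ((-3)·(-3) + (-1)·(-1) + 2·2; (-1)·(-3) + 4·(-1) + 4·2; 2·(-3) + 4·(-1) + 2·2) = (14, 7, -6)
w3 = Bw2 = (-61, -10, 44)
Bw3 = (281, 197, -74)
w3·Bw3 = -22367; w3·w3 = 5757; μ ≈ -22367/5757 = -3.88518

-3.88518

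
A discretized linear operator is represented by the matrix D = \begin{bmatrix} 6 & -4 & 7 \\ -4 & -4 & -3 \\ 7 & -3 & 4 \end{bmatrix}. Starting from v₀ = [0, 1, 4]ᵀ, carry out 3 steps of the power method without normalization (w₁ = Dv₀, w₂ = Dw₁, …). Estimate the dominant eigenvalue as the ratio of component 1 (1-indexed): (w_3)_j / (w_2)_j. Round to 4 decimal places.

λ ≈ 13.2241

w1 = Dv₀ = (6·0 + (-4)·1 + 7·4; (-4)·0 + (-4)·1 + (-3)·4; 7·0 + (-3)·1 + 4·4) = (24, -16, 13)
w2 = Dw1 = (6·24 + (-4)·(-16) + 7·13; (-4)·24 + (-4)·(-16) + (-3)·13; 7·24 + (-3)·(-16) + 4·13) = (299, -71, 268)
w3 = Dw2 = (3954, -1716, 3378)
Ratio at component: 3954 / 299 = 13.2241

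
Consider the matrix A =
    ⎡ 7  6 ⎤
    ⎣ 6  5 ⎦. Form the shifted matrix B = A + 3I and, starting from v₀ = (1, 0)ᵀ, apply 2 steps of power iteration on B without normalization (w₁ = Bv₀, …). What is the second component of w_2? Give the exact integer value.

108

B = A + 3I has rows (10, 6); (6, 8)
w1 = Bv₀ = (10·1 + 6·0; 6·1 + 8·0) = (10, 6)
w2 = Bw1 = (10·10 + 6·6; 6·10 + 8·6) = (136, 108)
Requested component of w2: 108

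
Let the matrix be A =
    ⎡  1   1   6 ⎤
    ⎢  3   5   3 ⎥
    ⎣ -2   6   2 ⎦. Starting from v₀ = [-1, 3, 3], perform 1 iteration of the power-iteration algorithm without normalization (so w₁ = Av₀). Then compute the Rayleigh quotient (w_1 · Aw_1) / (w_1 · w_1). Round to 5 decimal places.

w1 = Av₀ = (1·(-1) + 1·3 + 6·3; 3·(-1) + 5·3 + 3·3; (-2)·(-1) + 6·3 + 2·3) = (20, 21, 26)
Aw1 = (197, 243, 138)
w1·Aw1 = 20·197 + 21·243 + 26·138 = 12631; w1·w1 = 20·20 + 21·21 + 26·26 = 1517
λ ≈ 12631/1517 = 8.32630

8.32630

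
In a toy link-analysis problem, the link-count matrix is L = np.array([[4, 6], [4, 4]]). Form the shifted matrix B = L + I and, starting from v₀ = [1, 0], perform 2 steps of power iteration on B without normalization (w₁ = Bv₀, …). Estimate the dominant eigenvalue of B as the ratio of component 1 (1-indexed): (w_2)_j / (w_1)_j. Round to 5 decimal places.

9.80000

B = L + I has rows (5, 6); (4, 5)
w1 = Bv₀ = (5·1 + 6·0; 4·1 + 5·0) = (5, 4)
w2 = Bw1 = (5·5 + 6·4; 4·5 + 5·4) = (49, 40)
Ratio: 49/5 = 9.80000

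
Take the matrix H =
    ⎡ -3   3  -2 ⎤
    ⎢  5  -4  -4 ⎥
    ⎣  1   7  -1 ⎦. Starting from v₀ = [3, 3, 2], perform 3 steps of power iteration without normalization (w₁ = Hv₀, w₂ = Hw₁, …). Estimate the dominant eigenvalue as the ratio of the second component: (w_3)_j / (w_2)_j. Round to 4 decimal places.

w1 = Hv₀ = ((-3)·3 + 3·3 + (-2)·2; 5·3 + (-4)·3 + (-4)·2; 1·3 + 7·3 + (-1)·2) = (-4, -5, 22)
w2 = Hw1 = ((-3)·(-4) + 3·(-5) + (-2)·22; 5·(-4) + (-4)·(-5) + (-4)·22; 1·(-4) + 7·(-5) + (-1)·22) = (-47, -88, -61)
w3 = Hw2 = (-1, 361, -602)
Ratio at component: 361 / -88 = -4.1023

λ ≈ -4.1023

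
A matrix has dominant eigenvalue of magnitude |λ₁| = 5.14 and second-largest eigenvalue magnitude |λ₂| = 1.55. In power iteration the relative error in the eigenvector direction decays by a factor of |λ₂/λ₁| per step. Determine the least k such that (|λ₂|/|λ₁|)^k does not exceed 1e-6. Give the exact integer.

|λ₂/λ₁| = 1.55/5.14 = 0.30156
Need k ≥ ln(1e-6) / ln(0.30156) = -13.8155 / -1.1988 ≈ 11.524
Smallest integer k satisfying the bound: 12

12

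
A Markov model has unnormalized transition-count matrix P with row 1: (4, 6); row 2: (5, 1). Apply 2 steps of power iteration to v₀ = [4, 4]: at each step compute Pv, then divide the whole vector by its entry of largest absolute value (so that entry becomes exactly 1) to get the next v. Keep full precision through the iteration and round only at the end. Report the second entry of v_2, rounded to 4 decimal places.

0.7368

Pv0 = (40.00000, 24.00000); divide by 40.00000 → v1 = (1.00000, 0.60000)
Pv1 = (7.60000, 5.60000); divide by 7.60000 → v2 = (1.00000, 0.73684)
Requested entry of v2: 224/304 = 0.7368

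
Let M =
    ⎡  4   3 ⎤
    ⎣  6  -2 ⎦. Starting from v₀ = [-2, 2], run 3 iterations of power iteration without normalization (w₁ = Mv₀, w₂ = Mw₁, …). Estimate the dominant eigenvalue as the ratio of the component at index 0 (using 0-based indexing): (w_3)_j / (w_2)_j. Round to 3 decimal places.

w1 = Mv₀ = (4·(-2) + 3·2; 6·(-2) + (-2)·2) = (-2, -16)
w2 = Mw1 = (4·(-2) + 3·(-16); 6·(-2) + (-2)·(-16)) = (-56, 20)
w3 = Mw2 = (-164, -376)
Ratio at component: -164 / -56 = 2.929

λ ≈ 2.929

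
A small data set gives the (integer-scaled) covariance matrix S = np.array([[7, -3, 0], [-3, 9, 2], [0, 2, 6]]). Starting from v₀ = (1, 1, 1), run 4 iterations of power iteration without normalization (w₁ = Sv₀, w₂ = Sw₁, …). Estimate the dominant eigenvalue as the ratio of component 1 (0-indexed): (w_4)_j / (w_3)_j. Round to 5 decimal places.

w1 = Sv₀ = (7·1 + (-3)·1 + 0·1; (-3)·1 + 9·1 + 2·1; 0·1 + 2·1 + 6·1) = (4, 8, 8)
w2 = Sw1 = (7·4 + (-3)·8 + 0·8; (-3)·4 + 9·8 + 2·8; 0·4 + 2·8 + 6·8) = (4, 76, 64)
w3 = Sw2 = (-200, 800, 536)
w4 = Sw3 = (-3800, 8872, 4816)
Ratio at component: 8872 / 800 = 11.09000

11.09000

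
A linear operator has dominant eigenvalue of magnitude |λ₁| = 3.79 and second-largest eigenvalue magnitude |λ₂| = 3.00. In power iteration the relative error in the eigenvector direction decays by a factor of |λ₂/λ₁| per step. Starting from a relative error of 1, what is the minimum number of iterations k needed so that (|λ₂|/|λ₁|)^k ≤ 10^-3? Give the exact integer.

30

|λ₂/λ₁| = 3.00/3.79 = 0.79156
Need k ≥ ln(10^-3) / ln(0.79156) = -6.9078 / -0.2338 ≈ 29.551
Smallest integer k satisfying the bound: 30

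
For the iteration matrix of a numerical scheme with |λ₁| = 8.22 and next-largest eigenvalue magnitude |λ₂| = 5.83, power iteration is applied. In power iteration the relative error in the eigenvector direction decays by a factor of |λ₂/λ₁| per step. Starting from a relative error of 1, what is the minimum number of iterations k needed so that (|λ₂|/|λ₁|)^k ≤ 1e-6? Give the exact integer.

|λ₂/λ₁| = 5.83/8.22 = 0.70925
Need k ≥ ln(1e-6) / ln(0.70925) = -13.8155 / -0.3436 ≈ 40.214
Smallest integer k satisfying the bound: 41

41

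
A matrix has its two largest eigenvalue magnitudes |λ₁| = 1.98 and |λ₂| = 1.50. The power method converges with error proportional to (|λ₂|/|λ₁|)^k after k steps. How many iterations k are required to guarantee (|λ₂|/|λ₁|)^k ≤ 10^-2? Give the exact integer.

|λ₂/λ₁| = 1.50/1.98 = 0.75758
Need k ≥ ln(10^-2) / ln(0.75758) = -4.6052 / -0.2776 ≈ 16.587
Smallest integer k satisfying the bound: 17

17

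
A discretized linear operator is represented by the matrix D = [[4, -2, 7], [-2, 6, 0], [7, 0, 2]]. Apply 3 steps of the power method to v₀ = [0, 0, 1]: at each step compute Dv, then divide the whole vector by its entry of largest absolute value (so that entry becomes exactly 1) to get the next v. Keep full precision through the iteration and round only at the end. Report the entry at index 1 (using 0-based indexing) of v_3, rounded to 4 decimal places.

-0.2963

Dv0 = (7.00000, 0.00000, 2.00000); divide by 7.00000 → v1 = (1.00000, 0.00000, 0.28571)
Dv1 = (6.00000, -2.00000, 7.57143); divide by 7.57143 → v2 = (0.79245, -0.26415, 1.00000)
Dv2 = (10.69811, -3.16981, 7.54717); divide by 10.69811 → v3 = (1.00000, -0.29630, 0.70547)
Requested entry of v3: -168/567 = -0.2963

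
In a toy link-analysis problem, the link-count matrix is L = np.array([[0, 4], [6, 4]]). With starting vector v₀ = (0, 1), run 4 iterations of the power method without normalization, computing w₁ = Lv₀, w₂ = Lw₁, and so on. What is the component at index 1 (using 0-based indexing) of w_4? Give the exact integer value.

w1 = Lv₀ = (0·0 + 4·1; 6·0 + 4·1) = (4, 4)
w2 = Lw1 = (0·4 + 4·4; 6·4 + 4·4) = (16, 40)
w3 = Lw2 = (160, 256)
w4 = Lw3 = (1024, 1984)
The requested component of w4 is 1984.

1984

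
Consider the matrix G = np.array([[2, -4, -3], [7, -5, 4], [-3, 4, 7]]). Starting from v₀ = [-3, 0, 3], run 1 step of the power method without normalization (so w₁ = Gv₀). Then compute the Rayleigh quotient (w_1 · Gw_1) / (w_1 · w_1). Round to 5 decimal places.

λ ≈ 6.04478

w1 = Gv₀ = (-15, -9, 30)
Gw1 = (-84, 60, 219)
w1·Gw1 = (-15)·(-84) + (-9)·60 + 30·219 = 7290; w1·w1 = (-15)·(-15) + (-9)·(-9) + 30·30 = 1206
λ ≈ 7290/1206 = 6.04478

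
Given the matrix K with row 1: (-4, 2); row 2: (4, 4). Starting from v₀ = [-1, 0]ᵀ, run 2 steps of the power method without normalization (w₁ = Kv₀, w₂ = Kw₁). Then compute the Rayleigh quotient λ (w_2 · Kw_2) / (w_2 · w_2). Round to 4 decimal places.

-4.0000

w1 = Kv₀ = (4, -4)
w2 = Kw1 = (-24, 0)
Kw2 = (96, -96)
w2·Kw2 = (-24)·96 + 0·(-96) = -2304; w2·w2 = (-24)·(-24) + 0·0 = 576
λ ≈ -2304/576 = -4.0000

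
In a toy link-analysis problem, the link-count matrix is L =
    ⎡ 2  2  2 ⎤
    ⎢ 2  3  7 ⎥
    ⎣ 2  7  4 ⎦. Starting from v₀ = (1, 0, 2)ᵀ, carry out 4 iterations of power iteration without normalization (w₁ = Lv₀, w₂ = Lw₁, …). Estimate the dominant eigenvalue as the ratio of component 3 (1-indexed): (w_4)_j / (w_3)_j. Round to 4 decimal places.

w1 = Lv₀ = (6, 16, 10)
w2 = Lw1 = (64, 130, 164)
w3 = Lw2 = (716, 1666, 1694)
w4 = Lw3 = (8152, 18288, 19870)
Ratio at component: 19870 / 1694 = 11.7296

11.7296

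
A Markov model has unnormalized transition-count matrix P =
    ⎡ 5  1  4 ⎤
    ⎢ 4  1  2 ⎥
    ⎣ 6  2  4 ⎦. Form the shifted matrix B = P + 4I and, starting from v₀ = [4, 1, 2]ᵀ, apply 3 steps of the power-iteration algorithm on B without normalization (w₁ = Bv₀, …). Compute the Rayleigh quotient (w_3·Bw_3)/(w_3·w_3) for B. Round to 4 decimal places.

B = P + 4I has rows (9, 1, 4); (4, 5, 2); (6, 2, 8)
w1 = Bv₀ = (45, 25, 42)
w2 = Bw1 = (598, 389, 656)
w3 = Bw2 = (8395, 5649, 9614)
Bw3 = (119660, 81053, 138580)
w3·Bw3 = 2794722217; w3·w3 = 194816222; μ ≈ 2794722217/194816222 = 14.3454

14.3454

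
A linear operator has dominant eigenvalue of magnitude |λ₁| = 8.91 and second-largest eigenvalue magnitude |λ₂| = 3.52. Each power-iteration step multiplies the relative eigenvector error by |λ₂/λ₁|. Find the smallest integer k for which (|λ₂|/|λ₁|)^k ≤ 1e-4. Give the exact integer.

10

|λ₂/λ₁| = 3.52/8.91 = 0.39506
Need k ≥ ln(1e-4) / ln(0.39506) = -9.2103 / -0.9287 ≈ 9.917
Smallest integer k satisfying the bound: 10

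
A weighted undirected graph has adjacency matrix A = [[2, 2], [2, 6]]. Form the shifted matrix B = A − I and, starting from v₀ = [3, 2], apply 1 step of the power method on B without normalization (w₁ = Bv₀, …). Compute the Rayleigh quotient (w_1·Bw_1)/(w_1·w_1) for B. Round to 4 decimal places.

B = A − I has rows (1, 2); (2, 5)
w1 = Bv₀ = (1·3 + 2·2; 2·3 + 5·2) = (7, 16)
Bw1 = (39, 94)
w1·Bw1 = 1777; w1·w1 = 305; μ ≈ 1777/305 = 5.8262

5.8262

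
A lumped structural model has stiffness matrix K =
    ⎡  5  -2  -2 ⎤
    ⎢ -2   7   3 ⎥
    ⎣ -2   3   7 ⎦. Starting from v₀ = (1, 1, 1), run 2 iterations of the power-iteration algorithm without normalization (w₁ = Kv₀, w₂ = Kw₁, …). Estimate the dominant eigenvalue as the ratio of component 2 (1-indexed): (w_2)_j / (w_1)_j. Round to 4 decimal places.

w1 = Kv₀ = (5·1 + (-2)·1 + (-2)·1; (-2)·1 + 7·1 + 3·1; (-2)·1 + 3·1 + 7·1) = (1, 8, 8)
w2 = Kw1 = (5·1 + (-2)·8 + (-2)·8; (-2)·1 + 7·8 + 3·8; (-2)·1 + 3·8 + 7·8) = (-27, 78, 78)
Ratio at component: 78 / 8 = 9.7500

λ ≈ 9.7500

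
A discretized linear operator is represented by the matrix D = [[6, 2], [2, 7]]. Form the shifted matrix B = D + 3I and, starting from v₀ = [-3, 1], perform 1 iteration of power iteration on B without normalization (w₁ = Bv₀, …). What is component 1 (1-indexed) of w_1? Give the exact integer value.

B = D + 3I has rows (9, 2); (2, 10)
w1 = Bv₀ = (-25, 4)
Requested component of w1: -25

-25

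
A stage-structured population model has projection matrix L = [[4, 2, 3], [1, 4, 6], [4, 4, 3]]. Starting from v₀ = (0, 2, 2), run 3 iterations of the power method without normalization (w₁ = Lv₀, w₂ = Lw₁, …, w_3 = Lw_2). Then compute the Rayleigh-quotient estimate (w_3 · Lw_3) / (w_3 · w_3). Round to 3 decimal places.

w1 = Lv₀ = (10, 20, 14)
w2 = Lw1 = (122, 174, 162)
w3 = Lw2 = (1322, 1790, 1670)
Lw3 = (13878, 18502, 17458)
w3·Lw3 = 1322·13878 + 1790·18502 + 1670·17458 = 80620156; w3·w3 = 1322·1322 + 1790·1790 + 1670·1670 = 7740684
λ ≈ 80620156/7740684 = 10.415

10.415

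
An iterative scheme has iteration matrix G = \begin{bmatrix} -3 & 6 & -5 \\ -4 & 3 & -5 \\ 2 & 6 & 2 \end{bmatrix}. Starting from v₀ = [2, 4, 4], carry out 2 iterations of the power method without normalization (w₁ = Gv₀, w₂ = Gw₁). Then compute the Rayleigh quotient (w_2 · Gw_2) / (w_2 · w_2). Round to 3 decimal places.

w1 = Gv₀ = ((-3)·2 + 6·4 + (-5)·4; (-4)·2 + 3·4 + (-5)·4; 2·2 + 6·4 + 2·4) = (-2, -16, 36)
w2 = Gw1 = ((-3)·(-2) + 6·(-16) + (-5)·36; (-4)·(-2) + 3·(-16) + (-5)·36; 2·(-2) + 6·(-16) + 2·36) = (-270, -220, -28)
Gw2 = (-370, 560, -1916)
w2·Gw2 = (-270)·(-370) + (-220)·560 + (-28)·(-1916) = 30348; w2·w2 = (-270)·(-270) + (-220)·(-220) + (-28)·(-28) = 122084
λ ≈ 30348/122084 = 0.249

λ ≈ 0.249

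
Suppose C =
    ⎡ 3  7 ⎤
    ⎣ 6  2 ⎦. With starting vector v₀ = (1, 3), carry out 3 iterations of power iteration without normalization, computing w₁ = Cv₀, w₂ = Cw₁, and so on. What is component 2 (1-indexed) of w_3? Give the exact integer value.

1272

w1 = Cv₀ = (24, 12)
w2 = Cw1 = (156, 168)
w3 = Cw2 = (1644, 1272)
The requested component of w3 is 1272.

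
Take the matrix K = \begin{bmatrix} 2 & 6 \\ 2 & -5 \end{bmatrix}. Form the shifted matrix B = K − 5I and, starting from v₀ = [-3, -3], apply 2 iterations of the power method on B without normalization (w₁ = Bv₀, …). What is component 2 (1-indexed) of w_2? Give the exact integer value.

B = K − 5I has rows (-3, 6); (2, -10)
w1 = Bv₀ = ((-3)·(-3) + 6·(-3); 2·(-3) + (-10)·(-3)) = (-9, 24)
w2 = Bw1 = ((-3)·(-9) + 6·24; 2·(-9) + (-10)·24) = (171, -258)
Requested component of w2: -258

-258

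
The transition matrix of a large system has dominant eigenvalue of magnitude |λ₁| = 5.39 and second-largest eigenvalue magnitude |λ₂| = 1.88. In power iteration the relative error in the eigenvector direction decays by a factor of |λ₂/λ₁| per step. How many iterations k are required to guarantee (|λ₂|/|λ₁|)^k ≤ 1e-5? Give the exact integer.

11

|λ₂/λ₁| = 1.88/5.39 = 0.34879
Need k ≥ ln(1e-5) / ln(0.34879) = -11.5129 / -1.0533 ≈ 10.931
Smallest integer k satisfying the bound: 11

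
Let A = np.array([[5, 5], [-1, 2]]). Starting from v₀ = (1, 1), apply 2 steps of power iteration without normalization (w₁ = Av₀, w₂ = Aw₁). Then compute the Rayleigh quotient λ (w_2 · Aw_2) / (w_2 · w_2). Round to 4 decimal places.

λ ≈ 4.3681

w1 = Av₀ = (5·1 + 5·1; (-1)·1 + 2·1) = (10, 1)
w2 = Aw1 = (5·10 + 5·1; (-1)·10 + 2·1) = (55, -8)
Aw2 = (235, -71)
w2·Aw2 = 55·235 + (-8)·(-71) = 13493; w2·w2 = 55·55 + (-8)·(-8) = 3089
λ ≈ 13493/3089 = 4.3681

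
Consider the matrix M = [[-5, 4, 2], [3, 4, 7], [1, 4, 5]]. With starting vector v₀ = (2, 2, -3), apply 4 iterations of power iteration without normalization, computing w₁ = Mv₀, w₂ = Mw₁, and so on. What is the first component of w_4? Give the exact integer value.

w1 = Mv₀ = ((-5)·2 + 4·2 + 2·(-3); 3·2 + 4·2 + 7·(-3); 1·2 + 4·2 + 5·(-3)) = (-8, -7, -5)
w2 = Mw1 = ((-5)·(-8) + 4·(-7) + 2·(-5); 3·(-8) + 4·(-7) + 7·(-5); 1·(-8) + 4·(-7) + 5·(-5)) = (2, -87, -61)
w3 = Mw2 = (-480, -769, -651)
w4 = Mw3 = (-1978, -9073, -6811)
The requested component of w4 is -1978.

-1978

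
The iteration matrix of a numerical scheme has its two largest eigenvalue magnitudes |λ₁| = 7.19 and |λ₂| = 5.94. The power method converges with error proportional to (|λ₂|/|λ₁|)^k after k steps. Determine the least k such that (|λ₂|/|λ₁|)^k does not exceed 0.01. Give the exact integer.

25

|λ₂/λ₁| = 5.94/7.19 = 0.82615
Need k ≥ ln(0.01) / ln(0.82615) = -4.6052 / -0.1910 ≈ 24.113
Smallest integer k satisfying the bound: 25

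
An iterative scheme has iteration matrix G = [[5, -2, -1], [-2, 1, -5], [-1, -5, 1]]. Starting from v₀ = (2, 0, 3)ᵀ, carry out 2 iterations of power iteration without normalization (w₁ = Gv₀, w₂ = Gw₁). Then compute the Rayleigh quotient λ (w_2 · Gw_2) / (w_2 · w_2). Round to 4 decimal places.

w1 = Gv₀ = (7, -19, 1)
w2 = Gw1 = (72, -38, 89)
Gw2 = (347, -627, 207)
w2·Gw2 = 72·347 + (-38)·(-627) + 89·207 = 67233; w2·w2 = 72·72 + (-38)·(-38) + 89·89 = 14549
λ ≈ 67233/14549 = 4.6211

λ ≈ 4.6211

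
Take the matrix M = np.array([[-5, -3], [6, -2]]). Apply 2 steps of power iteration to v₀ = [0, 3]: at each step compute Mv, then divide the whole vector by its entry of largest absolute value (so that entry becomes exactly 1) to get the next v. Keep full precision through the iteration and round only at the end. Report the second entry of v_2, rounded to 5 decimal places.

-0.66667

Mv0 = (-9.000000, -6.000000); divide by -9.000000 → v1 = (1.000000, 0.666667)
Mv1 = (-7.000000, 4.666667); divide by -7.000000 → v2 = (1.000000, -0.666667)
Requested entry of v2: -42/63 = -0.66667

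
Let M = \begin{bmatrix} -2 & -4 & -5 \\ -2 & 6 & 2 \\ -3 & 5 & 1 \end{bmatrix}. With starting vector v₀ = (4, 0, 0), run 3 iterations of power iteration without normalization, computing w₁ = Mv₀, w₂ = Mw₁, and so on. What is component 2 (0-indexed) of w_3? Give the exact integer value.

-632

w1 = Mv₀ = ((-2)·4 + (-4)·0 + (-5)·0; (-2)·4 + 6·0 + 2·0; (-3)·4 + 5·0 + 1·0) = (-8, -8, -12)
w2 = Mw1 = ((-2)·(-8) + (-4)·(-8) + (-5)·(-12); (-2)·(-8) + 6·(-8) + 2·(-12); (-3)·(-8) + 5·(-8) + 1·(-12)) = (108, -56, -28)
w3 = Mw2 = (148, -608, -632)
The requested component of w3 is -632.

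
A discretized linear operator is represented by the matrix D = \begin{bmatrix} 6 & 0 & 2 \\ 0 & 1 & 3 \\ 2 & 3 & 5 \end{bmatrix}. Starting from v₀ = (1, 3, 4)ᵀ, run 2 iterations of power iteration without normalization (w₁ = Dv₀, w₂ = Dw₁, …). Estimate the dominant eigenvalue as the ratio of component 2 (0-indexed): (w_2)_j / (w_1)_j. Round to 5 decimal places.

w1 = Dv₀ = (14, 15, 31)
w2 = Dw1 = (146, 108, 228)
Ratio at component: 228 / 31 = 7.35484

λ ≈ 7.35484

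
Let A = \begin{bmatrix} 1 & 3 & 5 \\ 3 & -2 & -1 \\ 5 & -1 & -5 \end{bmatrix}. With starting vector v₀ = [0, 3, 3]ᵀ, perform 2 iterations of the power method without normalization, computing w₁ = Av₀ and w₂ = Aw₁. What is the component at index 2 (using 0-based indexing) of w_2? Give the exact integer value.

219

w1 = Av₀ = (1·0 + 3·3 + 5·3; 3·0 + (-2)·3 + (-1)·3; 5·0 + (-1)·3 + (-5)·3) = (24, -9, -18)
w2 = Aw1 = (1·24 + 3·(-9) + 5·(-18); 3·24 + (-2)·(-9) + (-1)·(-18); 5·24 + (-1)·(-9) + (-5)·(-18)) = (-93, 108, 219)
The requested component of w2 is 219.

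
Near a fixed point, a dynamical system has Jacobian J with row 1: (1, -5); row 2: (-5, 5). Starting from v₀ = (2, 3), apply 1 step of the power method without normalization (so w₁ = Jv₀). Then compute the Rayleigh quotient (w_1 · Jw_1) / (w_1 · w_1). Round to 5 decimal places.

λ ≈ 4.86598

w1 = Jv₀ = (-13, 5)
Jw1 = (-38, 90)
w1·Jw1 = (-13)·(-38) + 5·90 = 944; w1·w1 = (-13)·(-13) + 5·5 = 194
λ ≈ 944/194 = 4.86598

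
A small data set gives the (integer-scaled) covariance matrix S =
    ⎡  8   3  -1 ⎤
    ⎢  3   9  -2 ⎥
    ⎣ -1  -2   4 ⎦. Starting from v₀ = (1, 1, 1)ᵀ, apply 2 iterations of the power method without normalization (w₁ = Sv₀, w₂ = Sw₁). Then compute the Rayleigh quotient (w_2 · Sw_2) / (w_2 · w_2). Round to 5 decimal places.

w1 = Sv₀ = (8·1 + 3·1 + (-1)·1; 3·1 + 9·1 + (-2)·1; (-1)·1 + (-2)·1 + 4·1) = (10, 10, 1)
w2 = Sw1 = (8·10 + 3·10 + (-1)·1; 3·10 + 9·10 + (-2)·1; (-1)·10 + (-2)·10 + 4·1) = (109, 118, -26)
Sw2 = (1252, 1441, -449)
w2·Sw2 = 109·1252 + 118·1441 + (-26)·(-449) = 318180; w2·w2 = 109·109 + 118·118 + (-26)·(-26) = 26481
λ ≈ 318180/26481 = 12.01541

12.01541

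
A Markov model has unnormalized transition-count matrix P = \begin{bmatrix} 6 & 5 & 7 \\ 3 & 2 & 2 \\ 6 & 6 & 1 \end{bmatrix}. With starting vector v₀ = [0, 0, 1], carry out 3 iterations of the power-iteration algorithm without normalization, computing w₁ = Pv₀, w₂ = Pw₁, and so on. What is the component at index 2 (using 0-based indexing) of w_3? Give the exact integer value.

w1 = Pv₀ = (6·0 + 5·0 + 7·1; 3·0 + 2·0 + 2·1; 6·0 + 6·0 + 1·1) = (7, 2, 1)
w2 = Pw1 = (6·7 + 5·2 + 7·1; 3·7 + 2·2 + 2·1; 6·7 + 6·2 + 1·1) = (59, 27, 55)
w3 = Pw2 = (874, 341, 571)
The requested component of w3 is 571.

571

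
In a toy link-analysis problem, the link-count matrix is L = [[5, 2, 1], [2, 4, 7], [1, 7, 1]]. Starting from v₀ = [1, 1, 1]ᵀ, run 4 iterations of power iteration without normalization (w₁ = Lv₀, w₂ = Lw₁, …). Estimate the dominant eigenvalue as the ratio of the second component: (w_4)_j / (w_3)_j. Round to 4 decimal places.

10.4266

w1 = Lv₀ = (5·1 + 2·1 + 1·1; 2·1 + 4·1 + 7·1; 1·1 + 7·1 + 1·1) = (8, 13, 9)
w2 = Lw1 = (5·8 + 2·13 + 1·9; 2·8 + 4·13 + 7·9; 1·8 + 7·13 + 1·9) = (75, 131, 108)
w3 = Lw2 = (745, 1430, 1100)
w4 = Lw3 = (7685, 14910, 11855)
Ratio at component: 14910 / 1430 = 10.4266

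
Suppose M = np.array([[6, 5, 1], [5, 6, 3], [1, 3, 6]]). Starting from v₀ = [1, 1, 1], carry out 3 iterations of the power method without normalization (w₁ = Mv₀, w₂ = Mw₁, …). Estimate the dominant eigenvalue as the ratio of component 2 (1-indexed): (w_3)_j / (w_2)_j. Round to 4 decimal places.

w1 = Mv₀ = (12, 14, 10)
w2 = Mw1 = (152, 174, 114)
w3 = Mw2 = (1896, 2146, 1358)
Ratio at component: 2146 / 174 = 12.3333

λ ≈ 12.3333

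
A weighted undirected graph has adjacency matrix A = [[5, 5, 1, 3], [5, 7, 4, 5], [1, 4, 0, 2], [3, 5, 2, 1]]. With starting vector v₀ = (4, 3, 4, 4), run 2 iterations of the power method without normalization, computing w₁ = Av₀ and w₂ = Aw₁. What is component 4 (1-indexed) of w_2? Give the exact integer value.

625

w1 = Av₀ = (51, 77, 24, 39)
w2 = Aw1 = (781, 1085, 437, 625)
The requested component of w2 is 625.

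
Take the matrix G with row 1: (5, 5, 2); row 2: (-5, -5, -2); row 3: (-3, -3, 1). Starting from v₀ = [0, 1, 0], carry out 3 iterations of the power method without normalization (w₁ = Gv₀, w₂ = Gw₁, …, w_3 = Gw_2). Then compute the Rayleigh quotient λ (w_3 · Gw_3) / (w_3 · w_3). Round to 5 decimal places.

1.00000

w1 = Gv₀ = (5, -5, -3)
w2 = Gw1 = (-6, 6, -3)
w3 = Gw2 = (-6, 6, -3)
Gw3 = (-6, 6, -3)
w3·Gw3 = (-6)·(-6) + 6·6 + (-3)·(-3) = 81; w3·w3 = (-6)·(-6) + 6·6 + (-3)·(-3) = 81
λ ≈ 81/81 = 1.00000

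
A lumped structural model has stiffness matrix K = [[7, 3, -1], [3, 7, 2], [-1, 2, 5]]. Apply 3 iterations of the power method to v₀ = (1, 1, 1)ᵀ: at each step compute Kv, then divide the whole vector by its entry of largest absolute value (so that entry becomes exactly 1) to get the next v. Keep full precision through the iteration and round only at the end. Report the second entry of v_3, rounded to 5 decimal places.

1.00000

Kv0 = (9.000000, 12.000000, 6.000000); divide by 12.000000 → v1 = (0.750000, 1.000000, 0.500000)
Kv1 = (7.750000, 10.250000, 3.750000); divide by 10.250000 → v2 = (0.756098, 1.000000, 0.365854)
Kv2 = (7.926829, 10.000000, 3.073171); divide by 10.000000 → v3 = (0.792683, 1.000000, 0.307317)
Requested entry of v3: 1230/1230 = 1.00000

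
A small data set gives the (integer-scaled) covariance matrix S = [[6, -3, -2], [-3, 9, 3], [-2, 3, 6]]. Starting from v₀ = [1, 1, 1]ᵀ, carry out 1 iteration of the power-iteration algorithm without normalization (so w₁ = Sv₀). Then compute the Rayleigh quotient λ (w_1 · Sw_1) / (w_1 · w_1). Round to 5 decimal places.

10.11450

w1 = Sv₀ = (6·1 + (-3)·1 + (-2)·1; (-3)·1 + 9·1 + 3·1; (-2)·1 + 3·1 + 6·1) = (1, 9, 7)
Sw1 = (-35, 99, 67)
w1·Sw1 = 1·(-35) + 9·99 + 7·67 = 1325; w1·w1 = 1·1 + 9·9 + 7·7 = 131
λ ≈ 1325/131 = 10.11450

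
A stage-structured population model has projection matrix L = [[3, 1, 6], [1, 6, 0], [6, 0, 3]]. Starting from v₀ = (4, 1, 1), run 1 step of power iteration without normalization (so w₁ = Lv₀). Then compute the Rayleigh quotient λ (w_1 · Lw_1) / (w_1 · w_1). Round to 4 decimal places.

8.7445

w1 = Lv₀ = (3·4 + 1·1 + 6·1; 1·4 + 6·1 + 0·1; 6·4 + 0·1 + 3·1) = (19, 10, 27)
Lw1 = (229, 79, 195)
w1·Lw1 = 19·229 + 10·79 + 27·195 = 10406; w1·w1 = 19·19 + 10·10 + 27·27 = 1190
λ ≈ 10406/1190 = 8.7445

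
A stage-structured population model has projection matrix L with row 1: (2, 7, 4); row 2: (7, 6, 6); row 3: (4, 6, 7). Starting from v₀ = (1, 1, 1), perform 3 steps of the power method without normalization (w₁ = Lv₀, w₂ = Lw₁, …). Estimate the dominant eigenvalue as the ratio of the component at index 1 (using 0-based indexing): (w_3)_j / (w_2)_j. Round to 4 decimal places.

w1 = Lv₀ = (13, 19, 17)
w2 = Lw1 = (227, 307, 285)
w3 = Lw2 = (3743, 5141, 4745)
Ratio at component: 5141 / 307 = 16.7459

λ ≈ 16.7459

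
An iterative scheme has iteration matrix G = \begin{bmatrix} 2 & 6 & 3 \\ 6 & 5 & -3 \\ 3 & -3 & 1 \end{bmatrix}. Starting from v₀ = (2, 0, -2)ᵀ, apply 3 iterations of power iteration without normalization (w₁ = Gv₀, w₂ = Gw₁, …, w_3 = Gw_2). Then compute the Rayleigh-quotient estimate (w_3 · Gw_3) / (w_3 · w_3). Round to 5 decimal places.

w1 = Gv₀ = (-2, 18, 4)
w2 = Gw1 = (116, 66, -56)
w3 = Gw2 = (460, 1194, 94)
Gw3 = (8366, 8448, -2108)
w3·Gw3 = 460·8366 + 1194·8448 + 94·(-2108) = 13737120; w3·w3 = 460·460 + 1194·1194 + 94·94 = 1646072
λ ≈ 13737120/1646072 = 8.34539

λ ≈ 8.34539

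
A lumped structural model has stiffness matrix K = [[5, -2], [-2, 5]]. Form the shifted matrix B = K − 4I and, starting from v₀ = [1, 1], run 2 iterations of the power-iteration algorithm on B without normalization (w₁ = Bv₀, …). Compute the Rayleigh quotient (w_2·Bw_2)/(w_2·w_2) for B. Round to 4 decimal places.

μ ≈ -1.0000

B = K − 4I has rows (1, -2); (-2, 1)
w1 = Bv₀ = (1·1 + (-2)·1; (-2)·1 + 1·1) = (-1, -1)
w2 = Bw1 = (1·(-1) + (-2)·(-1); (-2)·(-1) + 1·(-1)) = (1, 1)
Bw2 = (-1, -1)
w2·Bw2 = -2; w2·w2 = 2; μ ≈ -2/2 = -1.0000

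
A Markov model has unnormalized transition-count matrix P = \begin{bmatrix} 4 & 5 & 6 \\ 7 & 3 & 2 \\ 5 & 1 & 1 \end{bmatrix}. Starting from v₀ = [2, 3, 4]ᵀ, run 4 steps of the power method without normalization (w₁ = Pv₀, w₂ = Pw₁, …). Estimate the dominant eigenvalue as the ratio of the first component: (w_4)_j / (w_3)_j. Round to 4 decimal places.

w1 = Pv₀ = (47, 31, 17)
w2 = Pw1 = (445, 456, 283)
w3 = Pw2 = (5758, 5049, 2964)
w4 = Pw3 = (66061, 61381, 36803)
Ratio at component: 66061 / 5758 = 11.4729

λ ≈ 11.4729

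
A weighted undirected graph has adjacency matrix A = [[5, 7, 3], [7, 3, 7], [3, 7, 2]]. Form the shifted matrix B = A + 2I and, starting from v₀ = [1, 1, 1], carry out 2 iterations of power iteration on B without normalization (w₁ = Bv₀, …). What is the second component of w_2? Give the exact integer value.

B = A + 2I has rows (7, 7, 3); (7, 5, 7); (3, 7, 4)
w1 = Bv₀ = (17, 19, 14)
w2 = Bw1 = (294, 312, 240)
Requested component of w2: 312

312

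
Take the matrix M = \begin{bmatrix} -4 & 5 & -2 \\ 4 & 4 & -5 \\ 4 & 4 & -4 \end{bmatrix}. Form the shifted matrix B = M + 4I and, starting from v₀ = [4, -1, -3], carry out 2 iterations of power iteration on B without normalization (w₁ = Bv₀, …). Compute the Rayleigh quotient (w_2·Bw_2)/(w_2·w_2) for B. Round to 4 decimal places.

7.1157

B = M + 4I has rows (0, 5, -2); (4, 8, -5); (4, 4, 0)
w1 = Bv₀ = (1, 23, 12)
w2 = Bw1 = (91, 128, 96)
Bw2 = (448, 908, 876)
w2·Bw2 = 241088; w2·w2 = 33881; μ ≈ 241088/33881 = 7.1157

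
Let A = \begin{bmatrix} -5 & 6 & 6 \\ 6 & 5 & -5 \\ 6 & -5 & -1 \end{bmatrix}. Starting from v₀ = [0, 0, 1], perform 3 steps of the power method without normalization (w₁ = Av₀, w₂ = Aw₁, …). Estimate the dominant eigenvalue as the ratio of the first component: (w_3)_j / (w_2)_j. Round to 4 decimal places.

w1 = Av₀ = ((-5)·0 + 6·0 + 6·1; 6·0 + 5·0 + (-5)·1; 6·0 + (-5)·0 + (-1)·1) = (6, -5, -1)
w2 = Aw1 = ((-5)·6 + 6·(-5) + 6·(-1); 6·6 + 5·(-5) + (-5)·(-1); 6·6 + (-5)·(-5) + (-1)·(-1)) = (-66, 16, 62)
w3 = Aw2 = (798, -626, -538)
Ratio at component: 798 / -66 = -12.0909

λ ≈ -12.0909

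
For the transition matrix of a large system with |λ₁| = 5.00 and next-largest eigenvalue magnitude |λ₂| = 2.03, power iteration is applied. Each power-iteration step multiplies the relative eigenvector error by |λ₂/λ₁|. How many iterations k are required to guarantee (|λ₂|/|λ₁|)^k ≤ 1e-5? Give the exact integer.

|λ₂/λ₁| = 2.03/5.00 = 0.40600
Need k ≥ ln(1e-5) / ln(0.40600) = -11.5129 / -0.9014 ≈ 12.772
Smallest integer k satisfying the bound: 13

13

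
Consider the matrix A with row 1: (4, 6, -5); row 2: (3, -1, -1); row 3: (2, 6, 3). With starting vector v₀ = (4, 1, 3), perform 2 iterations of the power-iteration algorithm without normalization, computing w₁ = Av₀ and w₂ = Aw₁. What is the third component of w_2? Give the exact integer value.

w1 = Av₀ = (4·4 + 6·1 + (-5)·3; 3·4 + (-1)·1 + (-1)·3; 2·4 + 6·1 + 3·3) = (7, 8, 23)
w2 = Aw1 = (4·7 + 6·8 + (-5)·23; 3·7 + (-1)·8 + (-1)·23; 2·7 + 6·8 + 3·23) = (-39, -10, 131)
The requested component of w2 is 131.

131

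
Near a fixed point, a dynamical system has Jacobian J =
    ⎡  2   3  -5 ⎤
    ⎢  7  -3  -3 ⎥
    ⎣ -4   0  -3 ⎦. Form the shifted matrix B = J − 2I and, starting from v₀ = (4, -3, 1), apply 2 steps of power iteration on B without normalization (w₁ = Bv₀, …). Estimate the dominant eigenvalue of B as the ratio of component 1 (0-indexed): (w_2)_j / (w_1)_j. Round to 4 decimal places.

-5.8750

B = J − 2I has rows (0, 3, -5); (7, -5, -3); (-4, 0, -5)
w1 = Bv₀ = (0·4 + 3·(-3) + (-5)·1; 7·4 + (-5)·(-3) + (-3)·1; (-4)·4 + 0·(-3) + (-5)·1) = (-14, 40, -21)
w2 = Bw1 = (0·(-14) + 3·40 + (-5)·(-21); 7·(-14) + (-5)·40 + (-3)·(-21); (-4)·(-14) + 0·40 + (-5)·(-21)) = (225, -235, 161)
Ratio: -235/40 = -5.8750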